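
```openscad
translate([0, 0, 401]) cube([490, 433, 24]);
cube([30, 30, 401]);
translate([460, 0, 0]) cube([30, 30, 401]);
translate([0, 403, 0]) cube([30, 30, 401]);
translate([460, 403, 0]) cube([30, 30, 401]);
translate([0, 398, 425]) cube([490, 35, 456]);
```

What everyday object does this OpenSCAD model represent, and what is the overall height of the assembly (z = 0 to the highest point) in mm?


A chair. The overall height is 881 mm.

A slab on four corner posts with a tall panel at the back — a chair. The seat slab sits at z = 401 with thickness 24, and the 456 mm backrest starts at the seat top, so the overall height is 401 + 24 + 456 = 881 mm.


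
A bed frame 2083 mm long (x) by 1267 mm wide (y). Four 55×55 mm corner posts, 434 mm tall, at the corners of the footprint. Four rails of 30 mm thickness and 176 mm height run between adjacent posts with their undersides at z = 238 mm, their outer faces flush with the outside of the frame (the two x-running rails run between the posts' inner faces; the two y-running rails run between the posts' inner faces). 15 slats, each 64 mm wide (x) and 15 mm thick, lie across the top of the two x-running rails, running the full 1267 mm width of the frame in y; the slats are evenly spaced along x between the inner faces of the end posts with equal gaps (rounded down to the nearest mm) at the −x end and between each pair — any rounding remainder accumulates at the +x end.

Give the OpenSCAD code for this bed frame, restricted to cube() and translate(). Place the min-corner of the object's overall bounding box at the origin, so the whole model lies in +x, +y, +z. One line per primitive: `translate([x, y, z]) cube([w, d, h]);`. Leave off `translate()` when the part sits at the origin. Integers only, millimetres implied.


cube([55, 55, 434]);
translate([0, 1212, 0]) cube([55, 55, 434]);
translate([2028, 0, 0]) cube([55, 55, 434]);
translate([2028, 1212, 0]) cube([55, 55, 434]);
translate([55, 0, 238]) cube([1973, 30, 176]);
translate([55, 1237, 238]) cube([1973, 30, 176]);
translate([0, 55, 238]) cube([30, 1157, 176]);
translate([2053, 55, 238]) cube([30, 1157, 176]);
translate([118, 0, 414]) cube([64, 1267, 15]);
translate([245, 0, 414]) cube([64, 1267, 15]);
translate([372, 0, 414]) cube([64, 1267, 15]);
translate([499, 0, 414]) cube([64, 1267, 15]);
translate([626, 0, 414]) cube([64, 1267, 15]);
translate([753, 0, 414]) cube([64, 1267, 15]);
translate([880, 0, 414]) cube([64, 1267, 15]);
translate([1007, 0, 414]) cube([64, 1267, 15]);
translate([1134, 0, 414]) cube([64, 1267, 15]);
translate([1261, 0, 414]) cube([64, 1267, 15]);
translate([1388, 0, 414]) cube([64, 1267, 15]);
translate([1515, 0, 414]) cube([64, 1267, 15]);
translate([1642, 0, 414]) cube([64, 1267, 15]);
translate([1769, 0, 414]) cube([64, 1267, 15]);
translate([1896, 0, 414]) cube([64, 1267, 15]);


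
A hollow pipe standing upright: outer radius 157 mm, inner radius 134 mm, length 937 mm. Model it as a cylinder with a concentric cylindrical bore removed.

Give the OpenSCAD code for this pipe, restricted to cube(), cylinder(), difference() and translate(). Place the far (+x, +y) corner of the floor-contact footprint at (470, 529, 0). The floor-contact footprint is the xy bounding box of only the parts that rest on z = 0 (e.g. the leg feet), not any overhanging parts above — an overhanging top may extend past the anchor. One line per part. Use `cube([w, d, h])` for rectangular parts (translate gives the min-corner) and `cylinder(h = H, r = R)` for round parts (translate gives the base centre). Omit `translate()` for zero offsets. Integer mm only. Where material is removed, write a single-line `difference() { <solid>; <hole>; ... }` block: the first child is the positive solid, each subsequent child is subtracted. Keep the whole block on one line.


difference() { translate([313, 372, 0]) cylinder(h = 937, r = 157); translate([313, 372, 0]) cylinder(h = 937, r = 134); }


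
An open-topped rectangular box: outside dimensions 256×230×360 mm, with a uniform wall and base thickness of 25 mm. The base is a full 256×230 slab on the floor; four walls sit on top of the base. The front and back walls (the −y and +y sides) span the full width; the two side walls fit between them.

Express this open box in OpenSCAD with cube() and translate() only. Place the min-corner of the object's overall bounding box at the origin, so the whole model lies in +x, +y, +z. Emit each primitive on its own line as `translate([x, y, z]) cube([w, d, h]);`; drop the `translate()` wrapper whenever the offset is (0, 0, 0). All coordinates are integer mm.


cube([256, 230, 25]);
translate([0, 0, 25]) cube([256, 25, 335]);
translate([0, 205, 25]) cube([256, 25, 335]);
translate([0, 25, 25]) cube([25, 180, 335]);
translate([231, 25, 25]) cube([25, 180, 335]);


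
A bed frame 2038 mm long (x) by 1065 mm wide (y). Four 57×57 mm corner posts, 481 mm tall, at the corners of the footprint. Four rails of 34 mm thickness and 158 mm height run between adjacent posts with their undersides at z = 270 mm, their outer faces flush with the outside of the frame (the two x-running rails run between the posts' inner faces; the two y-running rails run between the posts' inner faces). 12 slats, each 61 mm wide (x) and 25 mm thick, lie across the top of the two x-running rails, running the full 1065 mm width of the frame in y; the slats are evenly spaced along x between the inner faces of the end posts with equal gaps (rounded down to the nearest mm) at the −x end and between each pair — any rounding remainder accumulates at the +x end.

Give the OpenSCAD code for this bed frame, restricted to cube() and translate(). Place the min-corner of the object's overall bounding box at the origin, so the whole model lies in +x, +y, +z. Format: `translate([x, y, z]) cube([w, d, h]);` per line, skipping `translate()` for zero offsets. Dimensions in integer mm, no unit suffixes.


cube([57, 57, 481]);
translate([0, 1008, 0]) cube([57, 57, 481]);
translate([1981, 0, 0]) cube([57, 57, 481]);
translate([1981, 1008, 0]) cube([57, 57, 481]);
translate([57, 0, 270]) cube([1924, 34, 158]);
translate([57, 1031, 270]) cube([1924, 34, 158]);
translate([0, 57, 270]) cube([34, 951, 158]);
translate([2004, 57, 270]) cube([34, 951, 158]);
translate([148, 0, 428]) cube([61, 1065, 25]);
translate([300, 0, 428]) cube([61, 1065, 25]);
translate([452, 0, 428]) cube([61, 1065, 25]);
translate([604, 0, 428]) cube([61, 1065, 25]);
translate([756, 0, 428]) cube([61, 1065, 25]);
translate([908, 0, 428]) cube([61, 1065, 25]);
translate([1060, 0, 428]) cube([61, 1065, 25]);
translate([1212, 0, 428]) cube([61, 1065, 25]);
translate([1364, 0, 428]) cube([61, 1065, 25]);
translate([1516, 0, 428]) cube([61, 1065, 25]);
translate([1668, 0, 428]) cube([61, 1065, 25]);
translate([1820, 0, 428]) cube([61, 1065, 25]);


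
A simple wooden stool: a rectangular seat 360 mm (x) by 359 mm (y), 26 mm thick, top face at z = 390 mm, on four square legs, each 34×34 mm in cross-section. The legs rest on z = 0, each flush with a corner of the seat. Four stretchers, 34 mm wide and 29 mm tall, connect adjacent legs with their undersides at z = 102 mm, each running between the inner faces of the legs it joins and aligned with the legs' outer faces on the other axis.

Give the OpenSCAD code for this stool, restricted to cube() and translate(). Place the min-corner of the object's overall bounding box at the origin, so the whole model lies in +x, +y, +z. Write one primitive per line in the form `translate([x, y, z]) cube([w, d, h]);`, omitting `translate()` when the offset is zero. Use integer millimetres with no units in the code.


translate([0, 0, 364]) cube([360, 359, 26]);
cube([34, 34, 364]);
translate([326, 0, 0]) cube([34, 34, 364]);
translate([0, 325, 0]) cube([34, 34, 364]);
translate([326, 325, 0]) cube([34, 34, 364]);
translate([34, 0, 102]) cube([292, 34, 29]);
translate([34, 325, 102]) cube([292, 34, 29]);
translate([0, 34, 102]) cube([34, 291, 29]);
translate([326, 34, 102]) cube([34, 291, 29]);


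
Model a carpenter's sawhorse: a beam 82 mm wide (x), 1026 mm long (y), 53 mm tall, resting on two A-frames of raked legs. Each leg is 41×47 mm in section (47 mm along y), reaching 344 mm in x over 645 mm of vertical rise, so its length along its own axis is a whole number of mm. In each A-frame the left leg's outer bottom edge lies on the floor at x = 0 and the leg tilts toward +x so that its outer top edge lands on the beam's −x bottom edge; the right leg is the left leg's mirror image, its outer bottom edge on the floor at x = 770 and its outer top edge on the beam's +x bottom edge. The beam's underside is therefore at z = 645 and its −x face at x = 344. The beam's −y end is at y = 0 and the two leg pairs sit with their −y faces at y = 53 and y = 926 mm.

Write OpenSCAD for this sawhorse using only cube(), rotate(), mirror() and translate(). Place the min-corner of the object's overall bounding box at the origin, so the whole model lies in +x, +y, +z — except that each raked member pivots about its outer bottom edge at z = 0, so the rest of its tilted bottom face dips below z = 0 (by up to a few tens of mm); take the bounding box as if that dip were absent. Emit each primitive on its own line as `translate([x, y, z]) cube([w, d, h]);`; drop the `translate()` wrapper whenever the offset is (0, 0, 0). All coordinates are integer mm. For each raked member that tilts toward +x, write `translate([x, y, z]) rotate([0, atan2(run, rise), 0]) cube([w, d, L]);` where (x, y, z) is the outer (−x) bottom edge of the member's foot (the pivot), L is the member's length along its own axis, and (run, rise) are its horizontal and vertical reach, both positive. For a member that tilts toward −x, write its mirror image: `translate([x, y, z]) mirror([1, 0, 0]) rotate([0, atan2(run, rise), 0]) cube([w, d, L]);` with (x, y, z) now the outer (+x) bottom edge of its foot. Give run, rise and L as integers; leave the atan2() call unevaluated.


// leg length = √(344² + 645²) = 731
// right-leg outer foot x = 2·344 + 82 = 770
// beam min-corner = (344, 0, 645)
translate([344, 0, 645]) cube([82, 1026, 53]);
translate([0, 53, 0]) rotate([0, atan2(344, 645), 0]) cube([41, 47, 731]);
translate([770, 53, 0]) mirror([1, 0, 0]) rotate([0, atan2(344, 645), 0]) cube([41, 47, 731]);
translate([0, 926, 0]) rotate([0, atan2(344, 645), 0]) cube([41, 47, 731]);
translate([770, 926, 0]) mirror([1, 0, 0]) rotate([0, atan2(344, 645), 0]) cube([41, 47, 731]);


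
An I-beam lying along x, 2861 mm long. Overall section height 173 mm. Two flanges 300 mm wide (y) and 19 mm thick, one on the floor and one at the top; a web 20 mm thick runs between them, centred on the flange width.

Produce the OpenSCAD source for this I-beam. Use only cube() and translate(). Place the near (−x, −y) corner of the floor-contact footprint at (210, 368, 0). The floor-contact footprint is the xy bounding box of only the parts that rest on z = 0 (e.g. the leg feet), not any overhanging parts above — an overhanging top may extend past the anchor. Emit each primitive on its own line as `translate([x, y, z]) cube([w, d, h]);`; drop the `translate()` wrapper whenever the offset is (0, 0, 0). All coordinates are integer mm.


translate([210, 368, 0]) cube([2861, 300, 19]);
translate([210, 508, 19]) cube([2861, 20, 135]);
translate([210, 368, 154]) cube([2861, 300, 19]);


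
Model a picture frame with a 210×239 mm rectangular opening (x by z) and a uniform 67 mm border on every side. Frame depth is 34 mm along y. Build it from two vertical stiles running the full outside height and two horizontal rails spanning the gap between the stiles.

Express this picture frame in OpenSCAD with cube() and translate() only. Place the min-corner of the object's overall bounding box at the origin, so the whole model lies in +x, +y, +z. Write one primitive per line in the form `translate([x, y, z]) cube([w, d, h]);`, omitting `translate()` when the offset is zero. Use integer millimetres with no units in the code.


cube([67, 34, 373]);
translate([277, 0, 0]) cube([67, 34, 373]);
translate([67, 0, 0]) cube([210, 34, 67]);
translate([67, 0, 306]) cube([210, 34, 67]);


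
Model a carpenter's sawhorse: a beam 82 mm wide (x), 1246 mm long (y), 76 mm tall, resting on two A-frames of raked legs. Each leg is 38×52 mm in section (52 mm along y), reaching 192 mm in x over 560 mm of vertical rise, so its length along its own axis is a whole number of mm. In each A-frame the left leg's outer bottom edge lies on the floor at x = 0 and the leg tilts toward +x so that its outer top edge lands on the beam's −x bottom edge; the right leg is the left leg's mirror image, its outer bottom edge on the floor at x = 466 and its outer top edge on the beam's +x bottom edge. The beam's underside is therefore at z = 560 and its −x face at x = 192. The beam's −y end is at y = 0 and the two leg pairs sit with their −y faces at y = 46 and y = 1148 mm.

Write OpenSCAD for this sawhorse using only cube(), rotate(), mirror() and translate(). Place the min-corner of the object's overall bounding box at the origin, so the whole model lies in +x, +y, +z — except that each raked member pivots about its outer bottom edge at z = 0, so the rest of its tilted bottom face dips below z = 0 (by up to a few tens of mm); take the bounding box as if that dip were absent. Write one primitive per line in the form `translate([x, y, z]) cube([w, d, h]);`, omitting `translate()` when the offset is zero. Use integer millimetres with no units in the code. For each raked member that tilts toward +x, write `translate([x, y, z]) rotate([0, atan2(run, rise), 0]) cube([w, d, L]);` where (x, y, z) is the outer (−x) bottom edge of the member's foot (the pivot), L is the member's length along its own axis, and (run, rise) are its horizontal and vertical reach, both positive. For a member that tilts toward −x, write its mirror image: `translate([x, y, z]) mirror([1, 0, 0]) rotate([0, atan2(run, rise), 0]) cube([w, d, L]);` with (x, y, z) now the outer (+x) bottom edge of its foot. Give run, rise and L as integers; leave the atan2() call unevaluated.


// leg length = √(192² + 560²) = 592
// right-leg outer foot x = 2·192 + 82 = 466
// beam min-corner = (192, 0, 560)
translate([192, 0, 560]) cube([82, 1246, 76]);
translate([0, 46, 0]) rotate([0, atan2(192, 560), 0]) cube([38, 52, 592]);
translate([466, 46, 0]) mirror([1, 0, 0]) rotate([0, atan2(192, 560), 0]) cube([38, 52, 592]);
translate([0, 1148, 0]) rotate([0, atan2(192, 560), 0]) cube([38, 52, 592]);
translate([466, 1148, 0]) mirror([1, 0, 0]) rotate([0, atan2(192, 560), 0]) cube([38, 52, 592]);


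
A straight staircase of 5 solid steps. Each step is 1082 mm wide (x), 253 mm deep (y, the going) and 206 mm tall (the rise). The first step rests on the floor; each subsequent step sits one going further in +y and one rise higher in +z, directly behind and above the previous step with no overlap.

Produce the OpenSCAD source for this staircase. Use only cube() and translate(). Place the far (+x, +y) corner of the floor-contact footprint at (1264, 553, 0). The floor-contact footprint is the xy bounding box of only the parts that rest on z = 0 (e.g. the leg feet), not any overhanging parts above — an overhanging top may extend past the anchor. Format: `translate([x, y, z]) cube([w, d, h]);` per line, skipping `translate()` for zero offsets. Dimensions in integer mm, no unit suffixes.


translate([182, 300, 0]) cube([1082, 253, 206]);
translate([182, 553, 206]) cube([1082, 253, 206]);
translate([182, 806, 412]) cube([1082, 253, 206]);
translate([182, 1059, 618]) cube([1082, 253, 206]);
translate([182, 1312, 824]) cube([1082, 253, 206]);


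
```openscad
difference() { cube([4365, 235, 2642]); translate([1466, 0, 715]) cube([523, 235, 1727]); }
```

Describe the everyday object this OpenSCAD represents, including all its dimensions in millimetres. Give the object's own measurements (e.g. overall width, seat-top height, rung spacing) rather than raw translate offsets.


A wall 4365 mm long (x), 235 mm thick (y), 2642 mm tall, with a rectangular window opening cut through it. The opening is 523 mm wide and 1727 mm tall; its sill is at z = 715 mm and its near (−x) edge is 1466 mm from the wall's −x end. The opening passes through the full wall thickness.


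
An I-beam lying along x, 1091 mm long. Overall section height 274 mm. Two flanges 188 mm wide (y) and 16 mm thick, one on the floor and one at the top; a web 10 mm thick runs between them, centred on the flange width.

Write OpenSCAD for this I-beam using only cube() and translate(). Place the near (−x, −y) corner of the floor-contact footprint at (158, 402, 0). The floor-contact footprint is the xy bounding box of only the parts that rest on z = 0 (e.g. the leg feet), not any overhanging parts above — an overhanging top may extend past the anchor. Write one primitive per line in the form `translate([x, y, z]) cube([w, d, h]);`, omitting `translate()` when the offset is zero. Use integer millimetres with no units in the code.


translate([158, 402, 0]) cube([1091, 188, 16]);
translate([158, 491, 16]) cube([1091, 10, 242]);
translate([158, 402, 258]) cube([1091, 188, 16]);


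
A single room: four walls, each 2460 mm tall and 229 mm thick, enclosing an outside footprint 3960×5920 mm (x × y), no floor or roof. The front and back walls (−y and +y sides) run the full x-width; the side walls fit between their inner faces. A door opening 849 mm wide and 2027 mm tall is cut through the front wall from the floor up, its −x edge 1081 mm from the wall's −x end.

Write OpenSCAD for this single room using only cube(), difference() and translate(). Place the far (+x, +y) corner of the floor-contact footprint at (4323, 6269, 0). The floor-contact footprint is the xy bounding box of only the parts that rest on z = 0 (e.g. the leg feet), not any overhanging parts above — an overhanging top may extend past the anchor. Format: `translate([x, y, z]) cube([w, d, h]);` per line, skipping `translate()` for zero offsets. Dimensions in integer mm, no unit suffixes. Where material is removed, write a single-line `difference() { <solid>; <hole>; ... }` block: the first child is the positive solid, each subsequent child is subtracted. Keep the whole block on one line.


difference() { translate([363, 349, 0]) cube([3960, 229, 2460]); translate([1444, 349, 0]) cube([849, 229, 2027]); }
translate([363, 6040, 0]) cube([3960, 229, 2460]);
translate([363, 578, 0]) cube([229, 5462, 2460]);
translate([4094, 578, 0]) cube([229, 5462, 2460]);


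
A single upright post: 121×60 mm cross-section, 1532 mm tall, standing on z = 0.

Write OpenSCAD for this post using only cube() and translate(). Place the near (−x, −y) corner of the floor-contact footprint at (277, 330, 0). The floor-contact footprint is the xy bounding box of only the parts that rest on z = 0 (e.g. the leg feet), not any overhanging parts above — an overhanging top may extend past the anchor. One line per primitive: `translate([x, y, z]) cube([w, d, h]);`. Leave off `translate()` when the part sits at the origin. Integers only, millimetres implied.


translate([277, 330, 0]) cube([121, 60, 1532]);


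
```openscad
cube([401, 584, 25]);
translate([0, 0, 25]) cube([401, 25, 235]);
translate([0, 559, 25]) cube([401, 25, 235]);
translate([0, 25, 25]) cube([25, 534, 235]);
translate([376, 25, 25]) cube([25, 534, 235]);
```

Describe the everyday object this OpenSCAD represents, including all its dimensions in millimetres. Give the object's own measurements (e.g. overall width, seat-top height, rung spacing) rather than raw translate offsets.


An open-topped rectangular box: outside dimensions 401×584×260 mm, with a uniform wall and base thickness of 25 mm. The base is a full 401×584 slab on the floor; four walls sit on top of the base. The front and back walls (the −y and +y sides) span the full width; the two side walls fit between them.


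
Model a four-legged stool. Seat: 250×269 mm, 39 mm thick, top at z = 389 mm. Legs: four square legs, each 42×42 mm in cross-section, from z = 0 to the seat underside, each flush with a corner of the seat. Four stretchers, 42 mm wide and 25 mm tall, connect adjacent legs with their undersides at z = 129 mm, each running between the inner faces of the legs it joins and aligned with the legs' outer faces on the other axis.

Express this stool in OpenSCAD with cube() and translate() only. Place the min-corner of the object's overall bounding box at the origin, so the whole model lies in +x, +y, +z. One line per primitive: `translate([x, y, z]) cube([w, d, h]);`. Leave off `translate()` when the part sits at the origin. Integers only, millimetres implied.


translate([0, 0, 350]) cube([250, 269, 39]);
cube([42, 42, 350]);
translate([208, 0, 0]) cube([42, 42, 350]);
translate([0, 227, 0]) cube([42, 42, 350]);
translate([208, 227, 0]) cube([42, 42, 350]);
translate([42, 0, 129]) cube([166, 42, 25]);
translate([42, 227, 129]) cube([166, 42, 25]);
translate([0, 42, 129]) cube([42, 185, 25]);
translate([208, 42, 129]) cube([42, 185, 25]);


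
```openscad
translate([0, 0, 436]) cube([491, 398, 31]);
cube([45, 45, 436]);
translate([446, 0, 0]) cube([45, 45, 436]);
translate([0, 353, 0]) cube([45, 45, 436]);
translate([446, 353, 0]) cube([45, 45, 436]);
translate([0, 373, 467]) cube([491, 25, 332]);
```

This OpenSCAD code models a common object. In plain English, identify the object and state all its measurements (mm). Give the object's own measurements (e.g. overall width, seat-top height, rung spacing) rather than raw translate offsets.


A chair. The seat is a 491×398×31 mm slab with its top at z = 467 mm, on four 45×45 mm corner legs (flush with the seat edges, standing on z = 0). A flat backrest 25 mm thick, 332 mm tall, spans the full seat width and rises from the seat top along its +y edge, rear face flush with the rear of the seat.


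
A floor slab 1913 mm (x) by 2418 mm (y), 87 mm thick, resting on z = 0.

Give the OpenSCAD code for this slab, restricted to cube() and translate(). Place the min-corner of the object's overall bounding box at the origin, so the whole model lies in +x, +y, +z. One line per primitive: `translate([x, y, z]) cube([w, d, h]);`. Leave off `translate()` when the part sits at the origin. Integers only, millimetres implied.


cube([1913, 2418, 87]);


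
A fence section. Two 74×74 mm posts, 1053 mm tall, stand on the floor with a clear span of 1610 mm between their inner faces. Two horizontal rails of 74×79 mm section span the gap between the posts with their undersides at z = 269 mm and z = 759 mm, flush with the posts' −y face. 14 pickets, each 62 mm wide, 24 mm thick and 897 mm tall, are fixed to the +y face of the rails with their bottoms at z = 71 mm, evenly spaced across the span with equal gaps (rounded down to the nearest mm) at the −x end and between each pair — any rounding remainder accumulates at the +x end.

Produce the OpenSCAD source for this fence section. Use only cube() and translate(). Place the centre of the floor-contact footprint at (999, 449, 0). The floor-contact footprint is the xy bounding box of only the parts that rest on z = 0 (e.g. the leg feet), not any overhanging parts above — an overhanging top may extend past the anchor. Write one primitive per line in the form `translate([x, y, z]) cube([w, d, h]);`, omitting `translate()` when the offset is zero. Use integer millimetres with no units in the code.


translate([120, 412, 0]) cube([74, 74, 1053]);
translate([1804, 412, 0]) cube([74, 74, 1053]);
translate([194, 412, 269]) cube([1610, 74, 79]);
translate([194, 412, 759]) cube([1610, 74, 79]);
translate([243, 486, 71]) cube([62, 24, 897]);
translate([354, 486, 71]) cube([62, 24, 897]);
translate([465, 486, 71]) cube([62, 24, 897]);
translate([576, 486, 71]) cube([62, 24, 897]);
translate([687, 486, 71]) cube([62, 24, 897]);
translate([798, 486, 71]) cube([62, 24, 897]);
translate([909, 486, 71]) cube([62, 24, 897]);
translate([1020, 486, 71]) cube([62, 24, 897]);
translate([1131, 486, 71]) cube([62, 24, 897]);
translate([1242, 486, 71]) cube([62, 24, 897]);
translate([1353, 486, 71]) cube([62, 24, 897]);
translate([1464, 486, 71]) cube([62, 24, 897]);
translate([1575, 486, 71]) cube([62, 24, 897]);
translate([1686, 486, 71]) cube([62, 24, 897]);


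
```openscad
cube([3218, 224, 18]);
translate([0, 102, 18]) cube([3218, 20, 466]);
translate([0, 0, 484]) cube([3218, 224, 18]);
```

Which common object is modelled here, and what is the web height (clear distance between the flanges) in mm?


An I-beam. The web height is 466 mm.

Two wide flanges with a thin centred web — an I-beam. Overall 502 mm minus two 18 mm flanges gives a web of 502 − 2·18 = 466 mm.


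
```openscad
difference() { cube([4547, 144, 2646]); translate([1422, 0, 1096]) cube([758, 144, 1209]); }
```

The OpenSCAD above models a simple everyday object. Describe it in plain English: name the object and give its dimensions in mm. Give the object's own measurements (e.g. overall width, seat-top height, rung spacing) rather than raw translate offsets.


A wall 4547 mm long (x), 144 mm thick (y), 2646 mm tall, with a rectangular window opening cut through it. The opening is 758 mm wide and 1209 mm tall; its sill is at z = 1096 mm and its near (−x) edge is 1422 mm from the wall's −x end. The opening passes through the full wall thickness.


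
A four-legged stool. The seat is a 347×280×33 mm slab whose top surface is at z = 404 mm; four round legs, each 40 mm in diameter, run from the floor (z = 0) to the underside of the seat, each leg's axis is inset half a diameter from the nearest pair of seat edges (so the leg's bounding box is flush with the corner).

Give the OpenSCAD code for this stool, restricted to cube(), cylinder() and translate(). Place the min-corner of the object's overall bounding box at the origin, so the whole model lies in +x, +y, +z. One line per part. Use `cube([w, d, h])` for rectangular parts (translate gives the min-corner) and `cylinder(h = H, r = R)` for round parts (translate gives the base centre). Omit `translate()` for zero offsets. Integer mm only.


// leg_h = 404 - 33 = 371
translate([0, 0, 371]) cube([347, 280, 33]);
translate([20, 20, 0]) cylinder(h = 371, r = 20);
translate([327, 20, 0]) cylinder(h = 371, r = 20);
translate([20, 260, 0]) cylinder(h = 371, r = 20);
translate([327, 260, 0]) cylinder(h = 371, r = 20);


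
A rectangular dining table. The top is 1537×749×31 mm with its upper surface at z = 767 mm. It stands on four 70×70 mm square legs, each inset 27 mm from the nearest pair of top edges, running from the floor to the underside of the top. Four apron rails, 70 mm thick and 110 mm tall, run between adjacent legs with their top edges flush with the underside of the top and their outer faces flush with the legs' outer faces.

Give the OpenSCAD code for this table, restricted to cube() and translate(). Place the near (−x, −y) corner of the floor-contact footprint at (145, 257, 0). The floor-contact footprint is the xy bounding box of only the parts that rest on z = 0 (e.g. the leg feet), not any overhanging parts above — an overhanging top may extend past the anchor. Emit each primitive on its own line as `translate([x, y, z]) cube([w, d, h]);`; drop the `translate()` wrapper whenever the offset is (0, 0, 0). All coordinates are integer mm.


// leg_h = 767 - 31 = 736
// apron z = 736 - 110 = 626
translate([118, 230, 736]) cube([1537, 749, 31]);
translate([145, 257, 0]) cube([70, 70, 736]);
translate([1558, 257, 0]) cube([70, 70, 736]);
translate([145, 882, 0]) cube([70, 70, 736]);
translate([1558, 882, 0]) cube([70, 70, 736]);
translate([215, 257, 626]) cube([1343, 70, 110]);
translate([215, 882, 626]) cube([1343, 70, 110]);
translate([145, 327, 626]) cube([70, 555, 110]);
translate([1558, 327, 626]) cube([70, 555, 110]);


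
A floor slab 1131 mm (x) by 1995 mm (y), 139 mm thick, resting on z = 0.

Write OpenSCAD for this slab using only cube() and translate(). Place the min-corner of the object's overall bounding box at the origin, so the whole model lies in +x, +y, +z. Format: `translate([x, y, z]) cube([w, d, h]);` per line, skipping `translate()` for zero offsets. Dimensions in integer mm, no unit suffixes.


cube([1131, 1995, 139]);


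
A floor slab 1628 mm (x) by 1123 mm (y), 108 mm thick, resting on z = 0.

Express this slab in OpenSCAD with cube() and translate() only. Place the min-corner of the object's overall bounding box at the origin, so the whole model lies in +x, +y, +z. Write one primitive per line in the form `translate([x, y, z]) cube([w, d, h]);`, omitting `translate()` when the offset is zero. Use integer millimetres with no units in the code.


cube([1628, 1123, 108]);


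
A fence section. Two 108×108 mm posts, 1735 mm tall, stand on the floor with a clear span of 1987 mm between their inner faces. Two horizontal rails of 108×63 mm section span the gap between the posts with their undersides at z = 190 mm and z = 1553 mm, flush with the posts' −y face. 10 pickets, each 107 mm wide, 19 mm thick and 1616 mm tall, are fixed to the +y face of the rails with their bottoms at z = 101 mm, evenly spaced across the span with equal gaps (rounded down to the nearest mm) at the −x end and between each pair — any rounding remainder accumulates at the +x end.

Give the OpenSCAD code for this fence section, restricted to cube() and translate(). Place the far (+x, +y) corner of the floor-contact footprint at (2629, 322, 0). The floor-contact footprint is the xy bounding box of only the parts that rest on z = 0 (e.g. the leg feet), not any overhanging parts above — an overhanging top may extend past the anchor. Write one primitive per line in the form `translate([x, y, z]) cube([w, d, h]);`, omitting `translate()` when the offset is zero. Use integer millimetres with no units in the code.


translate([426, 214, 0]) cube([108, 108, 1735]);
translate([2521, 214, 0]) cube([108, 108, 1735]);
translate([534, 214, 190]) cube([1987, 108, 63]);
translate([534, 214, 1553]) cube([1987, 108, 63]);
translate([617, 322, 101]) cube([107, 19, 1616]);
translate([807, 322, 101]) cube([107, 19, 1616]);
translate([997, 322, 101]) cube([107, 19, 1616]);
translate([1187, 322, 101]) cube([107, 19, 1616]);
translate([1377, 322, 101]) cube([107, 19, 1616]);
translate([1567, 322, 101]) cube([107, 19, 1616]);
translate([1757, 322, 101]) cube([107, 19, 1616]);
translate([1947, 322, 101]) cube([107, 19, 1616]);
translate([2137, 322, 101]) cube([107, 19, 1616]);
translate([2327, 322, 101]) cube([107, 19, 1616]);


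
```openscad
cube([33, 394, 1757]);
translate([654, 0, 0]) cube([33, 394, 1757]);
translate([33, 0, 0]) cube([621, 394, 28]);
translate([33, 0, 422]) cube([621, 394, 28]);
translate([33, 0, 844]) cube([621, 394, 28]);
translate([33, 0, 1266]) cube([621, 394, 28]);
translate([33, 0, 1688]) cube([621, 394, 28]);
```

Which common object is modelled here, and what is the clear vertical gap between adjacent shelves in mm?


A bookshelf. The clear shelf gap is 394 mm.

Two tall side panels with 5 horizontal boards between them — a bookshelf. The first two shelf undersides are at z = 0 and z = 422; with shelf thickness 28, the clear gap is 422 − 0 − 28 = 394 mm.


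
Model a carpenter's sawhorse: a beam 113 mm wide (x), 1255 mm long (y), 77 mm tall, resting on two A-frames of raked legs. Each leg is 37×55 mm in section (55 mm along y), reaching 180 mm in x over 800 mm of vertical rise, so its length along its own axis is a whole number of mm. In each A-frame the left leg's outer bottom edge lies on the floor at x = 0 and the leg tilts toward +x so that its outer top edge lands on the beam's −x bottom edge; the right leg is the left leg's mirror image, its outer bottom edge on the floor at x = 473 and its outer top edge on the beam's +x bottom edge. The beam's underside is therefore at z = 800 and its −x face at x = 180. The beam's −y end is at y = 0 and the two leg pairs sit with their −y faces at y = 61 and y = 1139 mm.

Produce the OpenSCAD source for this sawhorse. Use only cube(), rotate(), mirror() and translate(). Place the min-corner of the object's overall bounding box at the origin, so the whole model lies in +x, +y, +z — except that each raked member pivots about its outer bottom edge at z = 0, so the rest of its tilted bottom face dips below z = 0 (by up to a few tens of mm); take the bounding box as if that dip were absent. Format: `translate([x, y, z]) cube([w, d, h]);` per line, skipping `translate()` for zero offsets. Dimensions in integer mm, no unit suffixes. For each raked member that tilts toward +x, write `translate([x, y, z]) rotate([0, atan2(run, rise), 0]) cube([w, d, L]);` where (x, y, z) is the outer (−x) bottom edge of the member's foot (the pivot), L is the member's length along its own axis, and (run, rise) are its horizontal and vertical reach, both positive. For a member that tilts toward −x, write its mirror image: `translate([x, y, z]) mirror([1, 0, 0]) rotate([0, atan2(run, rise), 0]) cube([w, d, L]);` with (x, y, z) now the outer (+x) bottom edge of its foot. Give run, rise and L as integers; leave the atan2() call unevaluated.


// leg length = √(180² + 800²) = 820
// right-leg outer foot x = 2·180 + 113 = 473
// beam min-corner = (180, 0, 800)
translate([180, 0, 800]) cube([113, 1255, 77]);
translate([0, 61, 0]) rotate([0, atan2(180, 800), 0]) cube([37, 55, 820]);
translate([473, 61, 0]) mirror([1, 0, 0]) rotate([0, atan2(180, 800), 0]) cube([37, 55, 820]);
translate([0, 1139, 0]) rotate([0, atan2(180, 800), 0]) cube([37, 55, 820]);
translate([473, 1139, 0]) mirror([1, 0, 0]) rotate([0, atan2(180, 800), 0]) cube([37, 55, 820]);


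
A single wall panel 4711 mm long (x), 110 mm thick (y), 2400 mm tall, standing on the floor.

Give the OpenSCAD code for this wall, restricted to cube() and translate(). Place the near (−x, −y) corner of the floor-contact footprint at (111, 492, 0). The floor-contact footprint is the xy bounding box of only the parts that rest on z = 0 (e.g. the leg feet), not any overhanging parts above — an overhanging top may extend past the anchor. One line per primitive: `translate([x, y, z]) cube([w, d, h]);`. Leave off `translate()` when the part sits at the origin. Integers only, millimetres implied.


translate([111, 492, 0]) cube([4711, 110, 2400]);


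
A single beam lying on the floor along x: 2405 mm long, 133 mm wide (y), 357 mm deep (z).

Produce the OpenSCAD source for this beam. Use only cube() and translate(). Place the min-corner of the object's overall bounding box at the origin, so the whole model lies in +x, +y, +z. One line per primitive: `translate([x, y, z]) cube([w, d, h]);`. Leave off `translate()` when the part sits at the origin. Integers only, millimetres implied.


cube([2405, 133, 357]);


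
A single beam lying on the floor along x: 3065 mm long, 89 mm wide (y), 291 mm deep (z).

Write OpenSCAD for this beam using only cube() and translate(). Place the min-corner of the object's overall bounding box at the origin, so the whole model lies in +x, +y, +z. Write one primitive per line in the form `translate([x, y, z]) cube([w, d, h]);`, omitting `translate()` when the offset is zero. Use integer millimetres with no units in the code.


cube([3065, 89, 291]);


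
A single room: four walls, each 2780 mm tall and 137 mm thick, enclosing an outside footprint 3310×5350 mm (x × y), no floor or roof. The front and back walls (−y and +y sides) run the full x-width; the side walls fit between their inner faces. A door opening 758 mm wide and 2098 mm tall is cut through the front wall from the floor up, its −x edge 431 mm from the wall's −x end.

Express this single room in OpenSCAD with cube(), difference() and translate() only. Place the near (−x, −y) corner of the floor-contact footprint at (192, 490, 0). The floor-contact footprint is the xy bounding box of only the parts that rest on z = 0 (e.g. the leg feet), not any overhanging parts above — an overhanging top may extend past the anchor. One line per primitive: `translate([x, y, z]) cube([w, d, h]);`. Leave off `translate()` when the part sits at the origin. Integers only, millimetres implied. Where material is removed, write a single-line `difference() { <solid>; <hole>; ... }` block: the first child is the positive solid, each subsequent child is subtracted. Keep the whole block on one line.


difference() { translate([192, 490, 0]) cube([3310, 137, 2780]); translate([623, 490, 0]) cube([758, 137, 2098]); }
translate([192, 5703, 0]) cube([3310, 137, 2780]);
translate([192, 627, 0]) cube([137, 5076, 2780]);
translate([3365, 627, 0]) cube([137, 5076, 2780]);


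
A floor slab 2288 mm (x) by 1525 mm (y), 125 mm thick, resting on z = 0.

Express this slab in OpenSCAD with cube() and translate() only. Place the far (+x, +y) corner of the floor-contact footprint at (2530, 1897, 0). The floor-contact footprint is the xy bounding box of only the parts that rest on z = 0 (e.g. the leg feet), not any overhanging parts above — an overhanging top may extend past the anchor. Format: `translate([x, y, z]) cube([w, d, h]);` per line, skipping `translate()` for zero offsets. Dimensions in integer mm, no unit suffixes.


translate([242, 372, 0]) cube([2288, 1525, 125]);


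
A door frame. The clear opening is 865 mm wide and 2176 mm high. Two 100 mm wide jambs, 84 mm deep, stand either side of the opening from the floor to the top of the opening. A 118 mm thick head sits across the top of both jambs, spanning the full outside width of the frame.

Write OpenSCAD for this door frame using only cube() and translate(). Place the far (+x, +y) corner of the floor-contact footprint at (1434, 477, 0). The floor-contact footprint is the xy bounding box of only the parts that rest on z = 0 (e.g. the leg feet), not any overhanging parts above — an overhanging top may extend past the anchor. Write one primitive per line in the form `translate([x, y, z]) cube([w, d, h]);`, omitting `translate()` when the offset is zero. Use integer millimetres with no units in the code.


translate([369, 393, 0]) cube([100, 84, 2176]);
translate([1334, 393, 0]) cube([100, 84, 2176]);
translate([369, 393, 2176]) cube([1065, 84, 118]);


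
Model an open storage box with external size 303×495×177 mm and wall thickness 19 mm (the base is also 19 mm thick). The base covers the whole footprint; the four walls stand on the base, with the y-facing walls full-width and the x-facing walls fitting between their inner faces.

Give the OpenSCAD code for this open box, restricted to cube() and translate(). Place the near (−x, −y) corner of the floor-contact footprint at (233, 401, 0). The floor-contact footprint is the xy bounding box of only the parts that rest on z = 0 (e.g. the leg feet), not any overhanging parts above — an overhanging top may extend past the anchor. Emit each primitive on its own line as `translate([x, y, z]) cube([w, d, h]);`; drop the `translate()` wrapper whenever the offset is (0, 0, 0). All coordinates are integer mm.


translate([233, 401, 0]) cube([303, 495, 19]);
translate([233, 401, 19]) cube([303, 19, 158]);
translate([233, 877, 19]) cube([303, 19, 158]);
translate([233, 420, 19]) cube([19, 457, 158]);
translate([517, 420, 19]) cube([19, 457, 158]);


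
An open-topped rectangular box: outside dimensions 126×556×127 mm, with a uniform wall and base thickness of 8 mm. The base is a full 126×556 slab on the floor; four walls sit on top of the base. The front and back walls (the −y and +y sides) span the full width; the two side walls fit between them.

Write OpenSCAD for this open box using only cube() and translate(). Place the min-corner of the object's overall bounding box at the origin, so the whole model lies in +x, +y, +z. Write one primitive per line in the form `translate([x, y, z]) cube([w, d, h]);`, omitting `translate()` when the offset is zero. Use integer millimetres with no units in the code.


cube([126, 556, 8]);
translate([0, 0, 8]) cube([126, 8, 119]);
translate([0, 548, 8]) cube([126, 8, 119]);
translate([0, 8, 8]) cube([8, 540, 119]);
translate([118, 8, 8]) cube([8, 540, 119]);


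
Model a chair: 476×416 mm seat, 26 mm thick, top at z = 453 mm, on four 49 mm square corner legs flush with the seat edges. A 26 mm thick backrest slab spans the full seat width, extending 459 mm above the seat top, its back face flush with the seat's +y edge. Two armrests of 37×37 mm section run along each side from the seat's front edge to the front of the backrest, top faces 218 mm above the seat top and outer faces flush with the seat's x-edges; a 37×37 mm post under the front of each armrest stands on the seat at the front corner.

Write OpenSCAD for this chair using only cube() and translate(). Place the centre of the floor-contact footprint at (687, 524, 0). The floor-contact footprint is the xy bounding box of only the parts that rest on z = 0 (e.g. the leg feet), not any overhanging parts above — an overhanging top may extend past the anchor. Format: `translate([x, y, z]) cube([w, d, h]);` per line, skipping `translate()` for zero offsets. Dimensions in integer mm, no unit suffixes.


translate([449, 316, 427]) cube([476, 416, 26]);
translate([449, 316, 0]) cube([49, 49, 427]);
translate([876, 316, 0]) cube([49, 49, 427]);
translate([449, 683, 0]) cube([49, 49, 427]);
translate([876, 683, 0]) cube([49, 49, 427]);
translate([449, 706, 453]) cube([476, 26, 459]);
translate([449, 316, 634]) cube([37, 390, 37]);
translate([888, 316, 634]) cube([37, 390, 37]);
translate([449, 316, 453]) cube([37, 37, 181]);
translate([888, 316, 453]) cube([37, 37, 181]);
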